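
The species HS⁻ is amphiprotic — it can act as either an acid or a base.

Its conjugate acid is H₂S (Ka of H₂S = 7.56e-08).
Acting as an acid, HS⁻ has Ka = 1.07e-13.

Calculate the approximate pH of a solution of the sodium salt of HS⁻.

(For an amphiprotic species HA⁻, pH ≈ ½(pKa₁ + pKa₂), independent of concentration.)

pKa₁ = -log(7.56e-08) = 7.12; pKa₂ = -log(1.07e-13) = 12.97. For an amphiprotic species, pH ≈ ½(pKa₁ + pKa₂) = ½(7.12 + 12.97) = 10.05.

pH = 10.05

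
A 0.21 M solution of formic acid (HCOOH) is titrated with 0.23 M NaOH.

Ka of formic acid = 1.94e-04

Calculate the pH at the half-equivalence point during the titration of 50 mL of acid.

At half-equivalence [HA] = [A⁻], so Henderson-Hasselbalch gives pH = pKa = -log(1.94e-04) = 3.71.

pH = pKa = 3.71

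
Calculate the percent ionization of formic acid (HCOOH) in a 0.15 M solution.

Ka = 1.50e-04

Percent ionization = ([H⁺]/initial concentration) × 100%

Using Ka equilibrium: x² + Ka×x - Ka×C = 0. Solving: [H⁺] = 4.6690e-03. Percent = (4.6690e-03/0.15) × 100

Percent ionization = 3.11%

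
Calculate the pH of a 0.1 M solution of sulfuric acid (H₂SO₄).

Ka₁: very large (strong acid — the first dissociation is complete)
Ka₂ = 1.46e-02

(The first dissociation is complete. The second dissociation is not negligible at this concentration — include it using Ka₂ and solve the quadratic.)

First dissociation is complete: [H⁺]₀ = [HSO₄⁻]₀ = C = 0.1 M. Second dissociation HSO₄⁻ ⇌ H⁺ + SO₄²⁻: let x = [SO₄²⁻]. Ka₂ = (C + x)·x / (C − x) = 1.46e-02 → x² + (C + Ka₂)·x − Ka₂·C = 0 → x² + 0.11460·x − 1.460e-03 = 0. x = (−0.11460 + √(0.11460² + 4 × 1.460e-03)) / 2 = 1.1572e-02 M. [H⁺] = C + x = 0.1 + 1.1572e-02 = 1.1157e-01 M. pH = -log(1.1157e-01) = 0.95.

pH = 0.95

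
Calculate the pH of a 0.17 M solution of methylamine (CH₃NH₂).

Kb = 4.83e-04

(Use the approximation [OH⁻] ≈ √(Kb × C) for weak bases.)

[OH⁻] = √(Kb × C) = √(4.83e-04 × 0.17) = 9.0615e-03. pOH = 2.04, pH = 14 - pOH

pH = 11.96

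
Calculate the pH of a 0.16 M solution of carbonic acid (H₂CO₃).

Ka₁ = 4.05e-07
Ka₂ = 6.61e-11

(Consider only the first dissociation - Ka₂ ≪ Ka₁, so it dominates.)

First dissociation dominates. From Ka₁ = [H⁺][HA⁻]/[H₂A], x² + Ka₁·x − Ka₁·C = 0 with C = 0.16 M and Ka₁ = 4.05e-07. Solving: [H⁺] = (−Ka₁ + √(Ka₁² + 4·Ka₁·C)) / 2 = 2.5436e-04 M. pH = -log(2.5436e-04) = 3.59.

pH = 3.59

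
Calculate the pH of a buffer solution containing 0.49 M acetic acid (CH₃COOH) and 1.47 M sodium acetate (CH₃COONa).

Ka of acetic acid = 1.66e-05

pKa = -log(1.66e-05) = 4.78. pH = pKa + log([A⁻]/[HA]) = 4.78 + log(1.47/0.49)

pH = 5.26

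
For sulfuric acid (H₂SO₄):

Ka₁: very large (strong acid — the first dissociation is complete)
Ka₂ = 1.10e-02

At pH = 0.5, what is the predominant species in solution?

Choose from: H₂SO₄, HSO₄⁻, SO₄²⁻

The first dissociation is complete, so H₂SO₄ itself is never the predominant species in water; pKa₂ = -log(1.10e-02) = 1.96. For a polyprotic acid the predominant species crosses at each pKa: below pKa_n the protonated form dominates, above it the deprotonated form does. At pH = 0.5, the predominant species is HSO₄⁻.

HSO₄⁻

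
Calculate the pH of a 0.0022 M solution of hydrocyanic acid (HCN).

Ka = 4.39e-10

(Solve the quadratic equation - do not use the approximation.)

x² + Ka×x - Ka×C = 0. Using quadratic formula: [H⁺] = 9.8253e-07

pH = 6.01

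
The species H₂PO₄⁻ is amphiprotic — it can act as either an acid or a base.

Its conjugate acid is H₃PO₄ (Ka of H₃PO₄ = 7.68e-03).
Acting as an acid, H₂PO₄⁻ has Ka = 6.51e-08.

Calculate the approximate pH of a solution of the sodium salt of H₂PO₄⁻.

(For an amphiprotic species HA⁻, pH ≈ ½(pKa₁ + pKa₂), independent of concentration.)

pKa₁ = -log(7.68e-03) = 2.11; pKa₂ = -log(6.51e-08) = 7.19. For an amphiprotic species, pH ≈ ½(pKa₁ + pKa₂) = ½(2.11 + 7.19) = 4.65.

pH = 4.65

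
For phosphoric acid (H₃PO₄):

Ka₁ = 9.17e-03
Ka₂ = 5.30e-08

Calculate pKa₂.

pKa₂ = -log(Ka₂) = -log(5.30e-08) = 7.28.

pK_{a2} = 7.28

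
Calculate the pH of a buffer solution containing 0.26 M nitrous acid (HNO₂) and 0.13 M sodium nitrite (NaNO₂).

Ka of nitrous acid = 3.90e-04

pKa = -log(3.90e-04) = 3.41. pH = pKa + log([A⁻]/[HA]) = 3.41 + log(0.13/0.26)

pH = 3.11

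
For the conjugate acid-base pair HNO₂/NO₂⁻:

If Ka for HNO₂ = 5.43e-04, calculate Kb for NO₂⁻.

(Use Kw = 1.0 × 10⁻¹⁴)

For a conjugate pair Ka × Kb = Kw, so Kb = Kw/Ka = 1.0 × 10⁻¹⁴ / 5.43e-04 = 1.84e-11.

K_b = 1.84e-11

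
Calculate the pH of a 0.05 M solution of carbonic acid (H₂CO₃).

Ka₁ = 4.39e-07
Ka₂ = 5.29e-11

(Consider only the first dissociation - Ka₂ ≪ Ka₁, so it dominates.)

First dissociation dominates. From Ka₁ = [H⁺][HA⁻]/[H₂A], x² + Ka₁·x − Ka₁·C = 0 with C = 0.05 M and Ka₁ = 4.39e-07. Solving: [H⁺] = (−Ka₁ + √(Ka₁² + 4·Ka₁·C)) / 2 = 1.4794e-04 M. pH = -log(1.4794e-04) = 3.83.

pH = 3.83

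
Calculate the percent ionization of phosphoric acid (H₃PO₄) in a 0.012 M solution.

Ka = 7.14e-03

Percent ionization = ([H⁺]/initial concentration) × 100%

Using Ka equilibrium: x² + Ka×x - Ka×C = 0. Solving: [H⁺] = 6.3509e-03. Percent = (6.3509e-03/0.012) × 100

Percent ionization = 52.9%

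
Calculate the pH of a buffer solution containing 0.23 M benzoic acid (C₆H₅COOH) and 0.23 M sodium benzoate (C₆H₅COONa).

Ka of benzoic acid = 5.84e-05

pKa = -log(5.84e-05) = 4.23. pH = pKa + log([A⁻]/[HA]) = 4.23 + log(0.23/0.23)

pH = 4.23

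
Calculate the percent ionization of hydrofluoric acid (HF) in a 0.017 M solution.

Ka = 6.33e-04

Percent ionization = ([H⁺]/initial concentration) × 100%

Using Ka equilibrium: x² + Ka×x - Ka×C = 0. Solving: [H⁺] = 2.9791e-03. Percent = (2.9791e-03/0.017) × 100

Percent ionization = 17.5%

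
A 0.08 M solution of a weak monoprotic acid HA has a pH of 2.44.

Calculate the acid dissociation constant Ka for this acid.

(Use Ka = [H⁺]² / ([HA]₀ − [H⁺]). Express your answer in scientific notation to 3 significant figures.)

[H⁺] = 10^(−pH) = 10^(−2.44) = 3.631e-03 M. For HA ⇌ H⁺ + A⁻, Ka = [H⁺][A⁻]/[HA] = [H⁺]² / ([HA]₀ − [H⁺]) = (3.631e-03)² / (0.08 − 3.631e-03) = 1.73e-04.

K_a = 1.73e-04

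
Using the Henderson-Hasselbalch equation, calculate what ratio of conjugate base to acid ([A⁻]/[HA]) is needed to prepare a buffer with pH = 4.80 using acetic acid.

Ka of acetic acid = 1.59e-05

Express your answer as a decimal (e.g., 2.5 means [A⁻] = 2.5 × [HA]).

pKa = -log(1.59e-05) = 4.7986. pH = pKa + log([A⁻]/[HA]), so log([A⁻]/[HA]) = pH − pKa = 4.80 − 4.7986 = 0.0014. [A⁻]/[HA] = 10^(0.0014) = 1.00

[A⁻]/[HA] = 1.00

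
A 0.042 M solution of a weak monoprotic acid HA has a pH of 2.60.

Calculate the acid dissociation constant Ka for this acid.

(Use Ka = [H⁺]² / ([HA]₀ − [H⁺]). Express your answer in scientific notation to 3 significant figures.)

[H⁺] = 10^(−pH) = 10^(−2.60) = 2.512e-03 M. For HA ⇌ H⁺ + A⁻, Ka = [H⁺][A⁻]/[HA] = [H⁺]² / ([HA]₀ − [H⁺]) = (2.512e-03)² / (0.042 − 2.512e-03) = 1.60e-04.

K_a = 1.60e-04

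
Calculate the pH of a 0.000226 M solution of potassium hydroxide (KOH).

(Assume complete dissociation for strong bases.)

[OH⁻] = 0.000226 M for strong base. pOH = -log[OH⁻] = 3.65, pH = 14 - pOH

pH = 10.35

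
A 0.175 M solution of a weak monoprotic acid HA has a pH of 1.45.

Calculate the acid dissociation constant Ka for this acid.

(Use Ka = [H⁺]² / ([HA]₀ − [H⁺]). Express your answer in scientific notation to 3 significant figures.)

[H⁺] = 10^(−pH) = 10^(−1.45) = 3.548e-02 M. For HA ⇌ H⁺ + A⁻, Ka = [H⁺][A⁻]/[HA] = [H⁺]² / ([HA]₀ − [H⁺]) = (3.548e-02)² / (0.175 − 3.548e-02) = 9.02e-03.

K_a = 9.02e-03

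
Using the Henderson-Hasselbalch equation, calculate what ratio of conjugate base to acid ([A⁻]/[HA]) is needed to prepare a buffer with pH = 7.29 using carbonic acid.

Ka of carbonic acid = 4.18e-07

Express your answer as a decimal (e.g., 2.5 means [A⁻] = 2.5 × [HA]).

pKa = -log(4.18e-07) = 6.3788. pH = pKa + log([A⁻]/[HA]), so log([A⁻]/[HA]) = pH − pKa = 7.29 − 6.3788 = 0.9112. [A⁻]/[HA] = 10^(0.9112) = 8.15

[A⁻]/[HA] = 8.15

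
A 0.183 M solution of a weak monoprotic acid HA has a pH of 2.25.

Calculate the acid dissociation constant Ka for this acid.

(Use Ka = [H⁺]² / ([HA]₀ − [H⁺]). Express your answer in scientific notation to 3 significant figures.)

[H⁺] = 10^(−pH) = 10^(−2.25) = 5.623e-03 M. For HA ⇌ H⁺ + A⁻, Ka = [H⁺][A⁻]/[HA] = [H⁺]² / ([HA]₀ − [H⁺]) = (5.623e-03)² / (0.183 − 5.623e-03) = 1.78e-04.

K_a = 1.78e-04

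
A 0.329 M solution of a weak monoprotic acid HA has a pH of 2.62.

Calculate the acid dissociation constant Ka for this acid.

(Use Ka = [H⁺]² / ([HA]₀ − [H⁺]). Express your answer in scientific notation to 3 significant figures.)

[H⁺] = 10^(−pH) = 10^(−2.62) = 2.399e-03 M. For HA ⇌ H⁺ + A⁻, Ka = [H⁺][A⁻]/[HA] = [H⁺]² / ([HA]₀ − [H⁺]) = (2.399e-03)² / (0.329 − 2.399e-03) = 1.76e-05.

K_a = 1.76e-05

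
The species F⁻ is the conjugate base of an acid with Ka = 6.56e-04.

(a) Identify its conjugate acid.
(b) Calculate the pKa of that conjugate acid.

(a) The conjugate acid is formed by adding one H⁺ to F⁻, giving HF. (b) pKa = -log(Ka) = -log(6.56e-04) = 3.18.

Conjugate acid: HF; pK_a = 3.18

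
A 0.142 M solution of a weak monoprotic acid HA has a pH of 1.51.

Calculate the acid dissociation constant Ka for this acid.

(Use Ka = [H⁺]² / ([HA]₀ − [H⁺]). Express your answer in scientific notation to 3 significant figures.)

[H⁺] = 10^(−pH) = 10^(−1.51) = 3.090e-02 M. For HA ⇌ H⁺ + A⁻, Ka = [H⁺][A⁻]/[HA] = [H⁺]² / ([HA]₀ − [H⁺]) = (3.090e-02)² / (0.142 − 3.090e-02) = 8.60e-03.

K_a = 8.60e-03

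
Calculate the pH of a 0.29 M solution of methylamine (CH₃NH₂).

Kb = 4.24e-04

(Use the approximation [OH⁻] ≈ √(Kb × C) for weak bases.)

[OH⁻] = √(Kb × C) = √(4.24e-04 × 0.29) = 1.1089e-02. pOH = 1.96, pH = 14 - pOH

pH = 12.04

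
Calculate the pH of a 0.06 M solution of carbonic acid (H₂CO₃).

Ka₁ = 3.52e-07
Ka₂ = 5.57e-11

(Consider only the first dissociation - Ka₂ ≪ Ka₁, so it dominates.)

First dissociation dominates. From Ka₁ = [H⁺][HA⁻]/[H₂A], x² + Ka₁·x − Ka₁·C = 0 with C = 0.06 M and Ka₁ = 3.52e-07. Solving: [H⁺] = (−Ka₁ + √(Ka₁² + 4·Ka₁·C)) / 2 = 1.4515e-04 M. pH = -log(1.4515e-04) = 3.84.

pH = 3.84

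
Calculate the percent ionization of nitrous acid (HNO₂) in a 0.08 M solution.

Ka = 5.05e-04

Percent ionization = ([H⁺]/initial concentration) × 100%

Using Ka equilibrium: x² + Ka×x - Ka×C = 0. Solving: [H⁺] = 6.1086e-03. Percent = (6.1086e-03/0.08) × 100

Percent ionization = 7.64%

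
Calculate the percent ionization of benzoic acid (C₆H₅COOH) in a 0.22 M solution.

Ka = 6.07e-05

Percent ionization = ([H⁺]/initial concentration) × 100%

Using Ka equilibrium: x² + Ka×x - Ka×C = 0. Solving: [H⁺] = 3.6241e-03. Percent = (3.6241e-03/0.22) × 100

Percent ionization = 1.65%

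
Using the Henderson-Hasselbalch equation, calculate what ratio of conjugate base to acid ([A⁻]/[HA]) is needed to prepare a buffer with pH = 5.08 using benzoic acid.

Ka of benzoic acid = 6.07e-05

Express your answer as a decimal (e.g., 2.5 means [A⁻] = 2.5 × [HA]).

pKa = -log(6.07e-05) = 4.2168. pH = pKa + log([A⁻]/[HA]), so log([A⁻]/[HA]) = pH − pKa = 5.08 − 4.2168 = 0.8632. [A⁻]/[HA] = 10^(0.8632) = 7.30

[A⁻]/[HA] = 7.30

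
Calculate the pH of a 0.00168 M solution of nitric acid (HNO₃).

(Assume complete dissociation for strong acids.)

[H⁺] = 0.00168 M for strong acid. pH = -log[H⁺] = -log(0.00168)

pH = 2.77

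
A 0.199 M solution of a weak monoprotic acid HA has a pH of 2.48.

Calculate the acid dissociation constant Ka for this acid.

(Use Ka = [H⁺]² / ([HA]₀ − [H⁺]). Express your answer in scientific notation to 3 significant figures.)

[H⁺] = 10^(−pH) = 10^(−2.48) = 3.311e-03 M. For HA ⇌ H⁺ + A⁻, Ka = [H⁺][A⁻]/[HA] = [H⁺]² / ([HA]₀ − [H⁺]) = (3.311e-03)² / (0.199 − 3.311e-03) = 5.60e-05.

K_a = 5.60e-05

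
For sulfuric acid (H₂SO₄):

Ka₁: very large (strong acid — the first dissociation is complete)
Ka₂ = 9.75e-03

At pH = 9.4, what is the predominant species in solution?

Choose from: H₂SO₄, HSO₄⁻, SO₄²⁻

The first dissociation is complete, so H₂SO₄ itself is never the predominant species in water; pKa₂ = -log(9.75e-03) = 2.01. For a polyprotic acid the predominant species crosses at each pKa: below pKa_n the protonated form dominates, above it the deprotonated form does. At pH = 9.4, the predominant species is SO₄²⁻.

SO₄²⁻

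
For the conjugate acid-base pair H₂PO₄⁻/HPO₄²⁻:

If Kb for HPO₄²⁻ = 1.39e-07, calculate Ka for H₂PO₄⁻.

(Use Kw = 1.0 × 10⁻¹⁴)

For a conjugate pair Ka × Kb = Kw, so Ka = Kw/Kb = 1.0 × 10⁻¹⁴ / 1.39e-07 = 7.19e-08.

K_a = 7.19e-08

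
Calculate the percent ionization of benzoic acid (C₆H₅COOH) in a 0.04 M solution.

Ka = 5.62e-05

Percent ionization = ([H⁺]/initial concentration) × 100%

Using Ka equilibrium: x² + Ka×x - Ka×C = 0. Solving: [H⁺] = 1.4715e-03. Percent = (1.4715e-03/0.04) × 100

Percent ionization = 3.68%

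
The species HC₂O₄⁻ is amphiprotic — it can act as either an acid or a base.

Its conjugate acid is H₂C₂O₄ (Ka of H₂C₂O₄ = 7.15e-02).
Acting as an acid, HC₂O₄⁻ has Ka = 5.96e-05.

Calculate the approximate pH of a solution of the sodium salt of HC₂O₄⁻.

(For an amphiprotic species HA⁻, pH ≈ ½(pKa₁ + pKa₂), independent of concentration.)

pKa₁ = -log(7.15e-02) = 1.15; pKa₂ = -log(5.96e-05) = 4.22. For an amphiprotic species, pH ≈ ½(pKa₁ + pKa₂) = ½(1.15 + 4.22) = 2.69.

pH = 2.69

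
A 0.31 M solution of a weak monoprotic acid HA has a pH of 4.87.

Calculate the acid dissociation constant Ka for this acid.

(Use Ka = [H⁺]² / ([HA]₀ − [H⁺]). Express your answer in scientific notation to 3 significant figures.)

[H⁺] = 10^(−pH) = 10^(−4.87) = 1.349e-05 M. For HA ⇌ H⁺ + A⁻, Ka = [H⁺][A⁻]/[HA] = [H⁺]² / ([HA]₀ − [H⁺]) = (1.349e-05)² / (0.31 − 1.349e-05) = 5.87e-10.

K_a = 5.87e-10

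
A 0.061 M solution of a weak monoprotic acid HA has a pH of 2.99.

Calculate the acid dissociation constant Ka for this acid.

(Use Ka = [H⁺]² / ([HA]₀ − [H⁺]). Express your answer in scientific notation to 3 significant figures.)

[H⁺] = 10^(−pH) = 10^(−2.99) = 1.023e-03 M. For HA ⇌ H⁺ + A⁻, Ka = [H⁺][A⁻]/[HA] = [H⁺]² / ([HA]₀ − [H⁺]) = (1.023e-03)² / (0.061 − 1.023e-03) = 1.75e-05.

K_a = 1.75e-05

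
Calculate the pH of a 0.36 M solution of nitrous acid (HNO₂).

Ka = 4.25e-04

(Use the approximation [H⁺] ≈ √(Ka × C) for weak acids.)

[H⁺] = √(Ka × C) = √(4.25e-04 × 0.36) = 1.2369e-02. pH = -log(1.2369e-02)

pH = 1.91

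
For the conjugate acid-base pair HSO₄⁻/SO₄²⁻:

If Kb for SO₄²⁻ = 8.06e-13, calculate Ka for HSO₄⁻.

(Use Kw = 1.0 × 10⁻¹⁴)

For a conjugate pair Ka × Kb = Kw, so Ka = Kw/Kb = 1.0 × 10⁻¹⁴ / 8.06e-13 = 1.24e-02.

K_a = 1.24e-02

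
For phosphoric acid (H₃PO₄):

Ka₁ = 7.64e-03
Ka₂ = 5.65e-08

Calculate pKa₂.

pKa₂ = -log(Ka₂) = -log(5.65e-08) = 7.25.

pK_{a2} = 7.25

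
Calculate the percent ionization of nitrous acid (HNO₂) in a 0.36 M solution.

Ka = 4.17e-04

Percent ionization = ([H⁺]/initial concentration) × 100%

Using Ka equilibrium: x² + Ka×x - Ka×C = 0. Solving: [H⁺] = 1.2046e-02. Percent = (1.2046e-02/0.36) × 100

Percent ionization = 3.35%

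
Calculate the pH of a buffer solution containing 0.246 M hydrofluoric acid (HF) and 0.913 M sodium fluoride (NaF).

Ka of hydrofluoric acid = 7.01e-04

pKa = -log(7.01e-04) = 3.15. pH = pKa + log([A⁻]/[HA]) = 3.15 + log(0.913/0.246)

pH = 3.72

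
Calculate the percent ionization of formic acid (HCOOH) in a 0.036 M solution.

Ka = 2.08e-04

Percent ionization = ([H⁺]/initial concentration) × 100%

Using Ka equilibrium: x² + Ka×x - Ka×C = 0. Solving: [H⁺] = 2.6344e-03. Percent = (2.6344e-03/0.036) × 100

Percent ionization = 7.32%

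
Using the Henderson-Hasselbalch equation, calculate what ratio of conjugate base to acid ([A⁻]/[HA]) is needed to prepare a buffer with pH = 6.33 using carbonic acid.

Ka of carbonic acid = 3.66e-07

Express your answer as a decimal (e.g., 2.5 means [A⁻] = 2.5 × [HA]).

pKa = -log(3.66e-07) = 6.4365. pH = pKa + log([A⁻]/[HA]), so log([A⁻]/[HA]) = pH − pKa = 6.33 − 6.4365 = -0.1065. [A⁻]/[HA] = 10^(-0.1065) = 0.782

[A⁻]/[HA] = 0.782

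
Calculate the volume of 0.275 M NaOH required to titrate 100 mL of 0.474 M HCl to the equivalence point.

At equivalence: moles acid = moles base. moles HCl = 0.474 × 100/1000 = 0.0474 mol. V_base = moles / 0.275 × 1000 = 172.4 mL.

V_{base} = 172.4 mL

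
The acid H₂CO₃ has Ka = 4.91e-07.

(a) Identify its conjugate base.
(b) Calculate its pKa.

(a) The conjugate base is formed by removing one H⁺ from H₂CO₃, giving HCO₃⁻. (b) pKa = -log(Ka) = -log(4.91e-07) = 6.31.

Conjugate base: HCO₃⁻; pK_a = 6.31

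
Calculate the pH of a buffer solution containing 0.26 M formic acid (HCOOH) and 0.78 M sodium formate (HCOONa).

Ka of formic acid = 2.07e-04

pKa = -log(2.07e-04) = 3.68. pH = pKa + log([A⁻]/[HA]) = 3.68 + log(0.78/0.26)

pH = 4.16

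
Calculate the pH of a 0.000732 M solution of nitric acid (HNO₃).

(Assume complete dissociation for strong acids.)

[H⁺] = 0.000732 M for strong acid. pH = -log[H⁺] = -log(0.000732)

pH = 3.14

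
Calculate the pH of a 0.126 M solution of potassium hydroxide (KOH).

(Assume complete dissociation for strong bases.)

[OH⁻] = 0.126 M for strong base. pOH = -log[OH⁻] = 0.90, pH = 14 - pOH

pH = 13.10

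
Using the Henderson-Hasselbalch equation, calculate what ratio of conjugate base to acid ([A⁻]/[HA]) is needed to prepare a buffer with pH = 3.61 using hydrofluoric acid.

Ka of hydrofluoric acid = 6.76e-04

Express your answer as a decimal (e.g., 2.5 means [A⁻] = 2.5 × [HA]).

pKa = -log(6.76e-04) = 3.1701. pH = pKa + log([A⁻]/[HA]), so log([A⁻]/[HA]) = pH − pKa = 3.61 − 3.1701 = 0.4399. [A⁻]/[HA] = 10^(0.4399) = 2.75

[A⁻]/[HA] = 2.75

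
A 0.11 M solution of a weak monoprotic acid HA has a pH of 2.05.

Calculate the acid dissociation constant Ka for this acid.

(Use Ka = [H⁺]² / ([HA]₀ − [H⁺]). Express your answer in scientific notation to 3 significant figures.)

[H⁺] = 10^(−pH) = 10^(−2.05) = 8.913e-03 M. For HA ⇌ H⁺ + A⁻, Ka = [H⁺][A⁻]/[HA] = [H⁺]² / ([HA]₀ − [H⁺]) = (8.913e-03)² / (0.11 − 8.913e-03) = 7.86e-04.

K_a = 7.86e-04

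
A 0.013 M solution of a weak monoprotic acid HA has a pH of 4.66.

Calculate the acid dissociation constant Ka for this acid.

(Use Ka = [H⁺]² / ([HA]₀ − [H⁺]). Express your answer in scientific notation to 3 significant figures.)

[H⁺] = 10^(−pH) = 10^(−4.66) = 2.188e-05 M. For HA ⇌ H⁺ + A⁻, Ka = [H⁺][A⁻]/[HA] = [H⁺]² / ([HA]₀ − [H⁺]) = (2.188e-05)² / (0.013 − 2.188e-05) = 3.69e-08.

K_a = 3.69e-08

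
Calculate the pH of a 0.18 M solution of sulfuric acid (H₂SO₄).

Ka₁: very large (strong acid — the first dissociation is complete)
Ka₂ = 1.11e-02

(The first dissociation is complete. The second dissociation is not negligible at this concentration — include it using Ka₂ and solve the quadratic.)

First dissociation is complete: [H⁺]₀ = [HSO₄⁻]₀ = C = 0.18 M. Second dissociation HSO₄⁻ ⇌ H⁺ + SO₄²⁻: let x = [SO₄²⁻]. Ka₂ = (C + x)·x / (C − x) = 1.11e-02 → x² + (C + Ka₂)·x − Ka₂·C = 0 → x² + 0.19110·x − 1.998e-03 = 0. x = (−0.19110 + √(0.19110² + 4 × 1.998e-03)) / 2 = 9.9384e-03 M. [H⁺] = C + x = 0.18 + 9.9384e-03 = 1.8994e-01 M. pH = -log(1.8994e-01) = 0.72.

pH = 0.72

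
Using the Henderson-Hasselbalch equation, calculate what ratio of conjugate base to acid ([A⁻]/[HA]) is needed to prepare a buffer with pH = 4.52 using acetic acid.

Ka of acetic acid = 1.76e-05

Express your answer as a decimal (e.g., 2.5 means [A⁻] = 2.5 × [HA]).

pKa = -log(1.76e-05) = 4.7545. pH = pKa + log([A⁻]/[HA]), so log([A⁻]/[HA]) = pH − pKa = 4.52 − 4.7545 = -0.2345. [A⁻]/[HA] = 10^(-0.2345) = 0.583

[A⁻]/[HA] = 0.583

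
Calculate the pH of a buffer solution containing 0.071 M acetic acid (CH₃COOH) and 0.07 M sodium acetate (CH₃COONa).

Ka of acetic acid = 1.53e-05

pKa = -log(1.53e-05) = 4.82. pH = pKa + log([A⁻]/[HA]) = 4.82 + log(0.07/0.071)

pH = 4.81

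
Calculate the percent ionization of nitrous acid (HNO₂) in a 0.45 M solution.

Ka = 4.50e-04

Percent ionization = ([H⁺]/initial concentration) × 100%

Using Ka equilibrium: x² + Ka×x - Ka×C = 0. Solving: [H⁺] = 1.4007e-02. Percent = (1.4007e-02/0.45) × 100

Percent ionization = 3.11%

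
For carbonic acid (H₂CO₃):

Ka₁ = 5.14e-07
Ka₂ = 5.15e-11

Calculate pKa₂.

pKa₂ = -log(Ka₂) = -log(5.15e-11) = 10.29.

pK_{a2} = 10.29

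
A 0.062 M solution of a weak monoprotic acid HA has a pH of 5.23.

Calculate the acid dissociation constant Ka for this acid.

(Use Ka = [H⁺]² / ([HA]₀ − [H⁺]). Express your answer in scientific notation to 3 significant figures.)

[H⁺] = 10^(−pH) = 10^(−5.23) = 5.888e-06 M. For HA ⇌ H⁺ + A⁻, Ka = [H⁺][A⁻]/[HA] = [H⁺]² / ([HA]₀ − [H⁺]) = (5.888e-06)² / (0.062 − 5.888e-06) = 5.59e-10.

K_a = 5.59e-10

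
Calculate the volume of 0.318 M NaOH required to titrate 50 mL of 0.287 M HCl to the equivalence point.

At equivalence: moles acid = moles base. moles HCl = 0.287 × 50/1000 = 0.01435 mol. V_base = moles / 0.318 × 1000 = 45.1 mL.

V_{base} = 45.1 mL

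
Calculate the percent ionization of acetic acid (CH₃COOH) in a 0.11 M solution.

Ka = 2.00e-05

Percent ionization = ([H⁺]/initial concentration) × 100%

Using Ka equilibrium: x² + Ka×x - Ka×C = 0. Solving: [H⁺] = 1.4733e-03. Percent = (1.4733e-03/0.11) × 100

Percent ionization = 1.34%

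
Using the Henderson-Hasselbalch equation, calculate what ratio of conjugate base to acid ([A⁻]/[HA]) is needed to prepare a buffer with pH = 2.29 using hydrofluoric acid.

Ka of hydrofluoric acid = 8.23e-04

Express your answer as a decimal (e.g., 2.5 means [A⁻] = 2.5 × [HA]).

pKa = -log(8.23e-04) = 3.0846. pH = pKa + log([A⁻]/[HA]), so log([A⁻]/[HA]) = pH − pKa = 2.29 − 3.0846 = -0.7946. [A⁻]/[HA] = 10^(-0.7946) = 0.160

[A⁻]/[HA] = 0.160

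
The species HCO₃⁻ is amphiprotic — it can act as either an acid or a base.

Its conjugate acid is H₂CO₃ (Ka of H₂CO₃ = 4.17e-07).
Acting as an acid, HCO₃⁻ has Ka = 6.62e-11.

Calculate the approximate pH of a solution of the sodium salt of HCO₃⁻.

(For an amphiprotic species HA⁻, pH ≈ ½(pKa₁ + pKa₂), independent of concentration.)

pKa₁ = -log(4.17e-07) = 6.38; pKa₂ = -log(6.62e-11) = 10.18. For an amphiprotic species, pH ≈ ½(pKa₁ + pKa₂) = ½(6.38 + 10.18) = 8.28.

pH = 8.28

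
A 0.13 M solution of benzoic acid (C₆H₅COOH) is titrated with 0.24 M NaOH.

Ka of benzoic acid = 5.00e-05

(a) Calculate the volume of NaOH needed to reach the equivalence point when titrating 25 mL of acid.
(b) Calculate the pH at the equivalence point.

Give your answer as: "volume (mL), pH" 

moles acid = 0.13 × 25/1000 = 0.00325 mol; V_base = moles/0.24 × 1000 = 13.5 mL. At equivalence only the conjugate base is present: [A⁻] = 0.00325/0.039 = 8.4324e-02 M. Kb = Kw/Ka = 2.00e-10; [OH⁻] = √(Kb × [A⁻]) = 4.1067e-06; pOH = 5.39; pH = 14 - pOH = 8.61.

V = 13.5 mL, pH = 8.61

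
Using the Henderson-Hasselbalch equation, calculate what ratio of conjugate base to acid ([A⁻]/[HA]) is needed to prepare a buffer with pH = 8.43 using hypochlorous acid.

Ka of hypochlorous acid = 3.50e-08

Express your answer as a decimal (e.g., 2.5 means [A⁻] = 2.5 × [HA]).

pKa = -log(3.50e-08) = 7.4559. pH = pKa + log([A⁻]/[HA]), so log([A⁻]/[HA]) = pH − pKa = 8.43 − 7.4559 = 0.9741. [A⁻]/[HA] = 10^(0.9741) = 9.42

[A⁻]/[HA] = 9.42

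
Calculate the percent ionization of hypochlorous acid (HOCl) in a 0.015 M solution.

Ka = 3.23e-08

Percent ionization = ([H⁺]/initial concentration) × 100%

Using Ka equilibrium: x² + Ka×x - Ka×C = 0. Solving: [H⁺] = 2.1995e-05. Percent = (2.1995e-05/0.015) × 100

Percent ionization = 0.147%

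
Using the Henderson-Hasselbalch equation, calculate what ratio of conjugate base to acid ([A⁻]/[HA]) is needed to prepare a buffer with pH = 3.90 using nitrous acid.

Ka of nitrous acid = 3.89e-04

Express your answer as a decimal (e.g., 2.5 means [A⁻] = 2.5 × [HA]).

pKa = -log(3.89e-04) = 3.4101. pH = pKa + log([A⁻]/[HA]), so log([A⁻]/[HA]) = pH − pKa = 3.90 − 3.4101 = 0.4899. [A⁻]/[HA] = 10^(0.4899) = 3.09

[A⁻]/[HA] = 3.09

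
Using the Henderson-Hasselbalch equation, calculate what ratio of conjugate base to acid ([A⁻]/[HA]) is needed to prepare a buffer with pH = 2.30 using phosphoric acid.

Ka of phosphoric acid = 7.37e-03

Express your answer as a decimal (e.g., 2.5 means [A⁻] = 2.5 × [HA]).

pKa = -log(7.37e-03) = 2.1325. pH = pKa + log([A⁻]/[HA]), so log([A⁻]/[HA]) = pH − pKa = 2.30 − 2.1325 = 0.1675. [A⁻]/[HA] = 10^(0.1675) = 1.47

[A⁻]/[HA] = 1.47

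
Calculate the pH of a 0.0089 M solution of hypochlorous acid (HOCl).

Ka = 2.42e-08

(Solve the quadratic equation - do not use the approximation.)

x² + Ka×x - Ka×C = 0. Using quadratic formula: [H⁺] = 1.4664e-05

pH = 4.83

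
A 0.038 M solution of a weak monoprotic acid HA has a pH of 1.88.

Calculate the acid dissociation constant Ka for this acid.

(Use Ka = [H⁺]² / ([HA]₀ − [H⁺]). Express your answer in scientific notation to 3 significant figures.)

[H⁺] = 10^(−pH) = 10^(−1.88) = 1.318e-02 M. For HA ⇌ H⁺ + A⁻, Ka = [H⁺][A⁻]/[HA] = [H⁺]² / ([HA]₀ − [H⁺]) = (1.318e-02)² / (0.038 − 1.318e-02) = 7.00e-03.

K_a = 7.00e-03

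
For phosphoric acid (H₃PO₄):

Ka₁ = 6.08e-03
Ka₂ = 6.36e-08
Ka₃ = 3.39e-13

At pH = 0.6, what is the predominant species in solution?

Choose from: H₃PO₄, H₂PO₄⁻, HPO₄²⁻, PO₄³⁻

pKa₁ = 2.22, pKa₂ = 7.20, pKa₃ = 12.47. For a polyprotic acid the predominant species crosses at each pKa: below pKa_n the protonated form dominates, above it the deprotonated form does. At pH = 0.6, the predominant species is H₃PO₄.

H₃PO₄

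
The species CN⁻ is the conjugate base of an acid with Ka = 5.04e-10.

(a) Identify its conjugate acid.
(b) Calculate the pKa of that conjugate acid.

(a) The conjugate acid is formed by adding one H⁺ to CN⁻, giving HCN. (b) pKa = -log(Ka) = -log(5.04e-10) = 9.30.

Conjugate acid: HCN; pK_a = 9.30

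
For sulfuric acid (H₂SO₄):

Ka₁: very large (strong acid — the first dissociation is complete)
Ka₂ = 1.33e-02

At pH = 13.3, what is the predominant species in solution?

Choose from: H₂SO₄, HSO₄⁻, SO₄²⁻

The first dissociation is complete, so H₂SO₄ itself is never the predominant species in water; pKa₂ = -log(1.33e-02) = 1.88. For a polyprotic acid the predominant species crosses at each pKa: below pKa_n the protonated form dominates, above it the deprotonated form does. At pH = 13.3, the predominant species is SO₄²⁻.

SO₄²⁻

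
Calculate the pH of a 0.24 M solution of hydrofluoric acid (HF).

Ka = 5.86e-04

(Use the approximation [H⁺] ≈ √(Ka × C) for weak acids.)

[H⁺] = √(Ka × C) = √(5.86e-04 × 0.24) = 1.1859e-02. pH = -log(1.1859e-02)

pH = 1.93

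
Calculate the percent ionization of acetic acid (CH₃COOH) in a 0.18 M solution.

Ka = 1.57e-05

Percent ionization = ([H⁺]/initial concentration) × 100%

Using Ka equilibrium: x² + Ka×x - Ka×C = 0. Solving: [H⁺] = 1.6732e-03. Percent = (1.6732e-03/0.18) × 100

Percent ionization = 0.93%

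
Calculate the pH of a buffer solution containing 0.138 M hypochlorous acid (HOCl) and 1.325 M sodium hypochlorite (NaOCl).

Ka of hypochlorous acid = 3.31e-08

pKa = -log(3.31e-08) = 7.48. pH = pKa + log([A⁻]/[HA]) = 7.48 + log(1.325/0.138)

pH = 8.46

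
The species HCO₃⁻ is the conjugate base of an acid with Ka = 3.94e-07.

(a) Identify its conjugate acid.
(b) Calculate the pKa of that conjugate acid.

(a) The conjugate acid is formed by adding one H⁺ to HCO₃⁻, giving H₂CO₃. (b) pKa = -log(Ka) = -log(3.94e-07) = 6.40.

Conjugate acid: H₂CO₃; pK_a = 6.40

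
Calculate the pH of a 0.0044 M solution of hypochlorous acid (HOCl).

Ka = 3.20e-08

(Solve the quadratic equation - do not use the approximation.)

x² + Ka×x - Ka×C = 0. Using quadratic formula: [H⁺] = 1.1850e-05

pH = 4.93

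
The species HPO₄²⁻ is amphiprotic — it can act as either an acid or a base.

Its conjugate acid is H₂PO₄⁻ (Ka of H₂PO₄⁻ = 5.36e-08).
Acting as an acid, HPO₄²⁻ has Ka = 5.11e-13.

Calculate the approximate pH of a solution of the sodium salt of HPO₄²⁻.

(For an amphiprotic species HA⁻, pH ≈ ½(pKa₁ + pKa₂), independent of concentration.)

pKa₁ = -log(5.36e-08) = 7.27; pKa₂ = -log(5.11e-13) = 12.29. For an amphiprotic species, pH ≈ ½(pKa₁ + pKa₂) = ½(7.27 + 12.29) = 9.78.

pH = 9.78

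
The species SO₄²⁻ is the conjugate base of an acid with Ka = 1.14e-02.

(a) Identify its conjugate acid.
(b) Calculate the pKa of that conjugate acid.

(a) The conjugate acid is formed by adding one H⁺ to SO₄²⁻, giving HSO₄⁻. (b) pKa = -log(Ka) = -log(1.14e-02) = 1.94.

Conjugate acid: HSO₄⁻; pK_a = 1.94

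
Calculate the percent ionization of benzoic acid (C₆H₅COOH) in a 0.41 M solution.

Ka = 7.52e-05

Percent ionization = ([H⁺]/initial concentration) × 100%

Using Ka equilibrium: x² + Ka×x - Ka×C = 0. Solving: [H⁺] = 5.5152e-03. Percent = (5.5152e-03/0.41) × 100

Percent ionization = 1.35%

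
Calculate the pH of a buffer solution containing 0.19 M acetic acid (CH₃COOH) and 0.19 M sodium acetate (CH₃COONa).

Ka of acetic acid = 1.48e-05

pKa = -log(1.48e-05) = 4.83. pH = pKa + log([A⁻]/[HA]) = 4.83 + log(0.19/0.19)

pH = 4.83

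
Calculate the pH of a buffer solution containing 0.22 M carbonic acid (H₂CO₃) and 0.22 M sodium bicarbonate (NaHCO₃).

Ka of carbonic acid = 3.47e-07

pKa = -log(3.47e-07) = 6.46. pH = pKa + log([A⁻]/[HA]) = 6.46 + log(0.22/0.22)

pH = 6.46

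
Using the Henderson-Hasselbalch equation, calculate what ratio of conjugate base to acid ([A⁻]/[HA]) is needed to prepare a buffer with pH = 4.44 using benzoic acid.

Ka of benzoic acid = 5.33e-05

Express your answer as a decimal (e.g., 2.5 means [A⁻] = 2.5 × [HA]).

pKa = -log(5.33e-05) = 4.2733. pH = pKa + log([A⁻]/[HA]), so log([A⁻]/[HA]) = pH − pKa = 4.44 − 4.2733 = 0.1667. [A⁻]/[HA] = 10^(0.1667) = 1.47

[A⁻]/[HA] = 1.47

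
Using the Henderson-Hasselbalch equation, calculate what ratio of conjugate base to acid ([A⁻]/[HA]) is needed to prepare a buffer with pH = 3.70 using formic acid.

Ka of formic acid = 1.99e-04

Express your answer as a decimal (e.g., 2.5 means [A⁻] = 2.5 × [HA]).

pKa = -log(1.99e-04) = 3.7011. pH = pKa + log([A⁻]/[HA]), so log([A⁻]/[HA]) = pH − pKa = 3.70 − 3.7011 = -0.0011. [A⁻]/[HA] = 10^(-0.0011) = 0.997

[A⁻]/[HA] = 0.997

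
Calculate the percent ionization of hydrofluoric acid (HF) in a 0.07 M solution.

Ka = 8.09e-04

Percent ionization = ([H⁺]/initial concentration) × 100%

Using Ka equilibrium: x² + Ka×x - Ka×C = 0. Solving: [H⁺] = 7.1317e-03. Percent = (7.1317e-03/0.07) × 100

Percent ionization = 10.2%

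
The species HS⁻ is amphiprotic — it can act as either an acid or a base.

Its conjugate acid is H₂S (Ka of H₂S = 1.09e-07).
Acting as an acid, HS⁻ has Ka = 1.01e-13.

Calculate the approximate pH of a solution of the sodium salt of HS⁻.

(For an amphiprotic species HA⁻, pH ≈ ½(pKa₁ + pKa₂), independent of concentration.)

pKa₁ = -log(1.09e-07) = 6.96; pKa₂ = -log(1.01e-13) = 13.00. For an amphiprotic species, pH ≈ ½(pKa₁ + pKa₂) = ½(6.96 + 13.00) = 9.98.

pH = 9.98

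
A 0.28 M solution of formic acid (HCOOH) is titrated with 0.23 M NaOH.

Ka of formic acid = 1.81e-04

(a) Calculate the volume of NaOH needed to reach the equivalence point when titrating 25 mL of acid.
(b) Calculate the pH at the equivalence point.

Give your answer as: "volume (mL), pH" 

moles acid = 0.28 × 25/1000 = 0.007 mol; V_base = moles/0.23 × 1000 = 30.4 mL. At equivalence only the conjugate base is present: [A⁻] = 0.007/0.055 = 1.2627e-01 M. Kb = Kw/Ka = 5.52e-11; [OH⁻] = √(Kb × [A⁻]) = 2.6413e-06; pOH = 5.58; pH = 14 - pOH = 8.42.

V = 30.4 mL, pH = 8.42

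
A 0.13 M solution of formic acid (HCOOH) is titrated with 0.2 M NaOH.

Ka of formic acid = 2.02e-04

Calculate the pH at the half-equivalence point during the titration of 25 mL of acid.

At half-equivalence [HA] = [A⁻], so Henderson-Hasselbalch gives pH = pKa = -log(2.02e-04) = 3.69.

pH = pKa = 3.69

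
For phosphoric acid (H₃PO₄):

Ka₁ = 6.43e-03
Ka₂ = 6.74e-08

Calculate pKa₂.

pKa₂ = -log(Ka₂) = -log(6.74e-08) = 7.17.

pK_{a2} = 7.17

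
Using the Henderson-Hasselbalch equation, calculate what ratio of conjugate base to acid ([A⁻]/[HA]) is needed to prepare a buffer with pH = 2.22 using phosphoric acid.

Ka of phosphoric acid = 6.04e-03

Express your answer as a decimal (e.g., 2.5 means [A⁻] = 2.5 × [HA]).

pKa = -log(6.04e-03) = 2.2190. pH = pKa + log([A⁻]/[HA]), so log([A⁻]/[HA]) = pH − pKa = 2.22 − 2.2190 = 0.0010. [A⁻]/[HA] = 10^(0.0010) = 1.00

[A⁻]/[HA] = 1.00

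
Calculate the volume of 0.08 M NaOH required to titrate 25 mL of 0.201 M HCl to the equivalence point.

At equivalence: moles acid = moles base. moles HCl = 0.201 × 25/1000 = 0.005025 mol. V_base = moles / 0.08 × 1000 = 62.8 mL.

V_{base} = 62.8 mL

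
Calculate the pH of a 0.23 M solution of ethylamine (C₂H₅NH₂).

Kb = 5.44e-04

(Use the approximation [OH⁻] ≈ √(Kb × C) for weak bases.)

[OH⁻] = √(Kb × C) = √(5.44e-04 × 0.23) = 1.1186e-02. pOH = 1.95, pH = 14 - pOH

pH = 12.05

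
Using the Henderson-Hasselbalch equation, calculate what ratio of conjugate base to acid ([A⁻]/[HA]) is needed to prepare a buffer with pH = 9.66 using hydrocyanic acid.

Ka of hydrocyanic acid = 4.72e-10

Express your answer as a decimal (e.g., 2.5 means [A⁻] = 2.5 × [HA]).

pKa = -log(4.72e-10) = 9.3261. pH = pKa + log([A⁻]/[HA]), so log([A⁻]/[HA]) = pH − pKa = 9.66 − 9.3261 = 0.3339. [A⁻]/[HA] = 10^(0.3339) = 2.16

[A⁻]/[HA] = 2.16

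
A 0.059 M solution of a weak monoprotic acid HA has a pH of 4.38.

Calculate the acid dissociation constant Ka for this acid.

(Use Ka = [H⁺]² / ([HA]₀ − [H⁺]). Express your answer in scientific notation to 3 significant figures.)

[H⁺] = 10^(−pH) = 10^(−4.38) = 4.169e-05 M. For HA ⇌ H⁺ + A⁻, Ka = [H⁺][A⁻]/[HA] = [H⁺]² / ([HA]₀ − [H⁺]) = (4.169e-05)² / (0.059 − 4.169e-05) = 2.95e-08.

K_a = 2.95e-08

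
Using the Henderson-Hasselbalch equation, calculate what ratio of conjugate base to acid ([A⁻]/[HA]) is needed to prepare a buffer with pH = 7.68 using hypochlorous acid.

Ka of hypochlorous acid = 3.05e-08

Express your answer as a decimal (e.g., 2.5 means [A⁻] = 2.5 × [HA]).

pKa = -log(3.05e-08) = 7.5157. pH = pKa + log([A⁻]/[HA]), so log([A⁻]/[HA]) = pH − pKa = 7.68 − 7.5157 = 0.1643. [A⁻]/[HA] = 10^(0.1643) = 1.46

[A⁻]/[HA] = 1.46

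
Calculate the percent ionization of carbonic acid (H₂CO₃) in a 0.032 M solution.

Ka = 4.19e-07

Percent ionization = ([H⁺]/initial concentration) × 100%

Using Ka equilibrium: x² + Ka×x - Ka×C = 0. Solving: [H⁺] = 1.1558e-04. Percent = (1.1558e-04/0.032) × 100

Percent ionization = 0.361%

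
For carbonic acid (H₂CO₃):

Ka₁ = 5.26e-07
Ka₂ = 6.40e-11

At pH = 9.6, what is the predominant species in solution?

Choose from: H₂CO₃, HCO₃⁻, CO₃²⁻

pKa₁ = 6.28, pKa₂ = 10.19. For a polyprotic acid the predominant species crosses at each pKa: below pKa_n the protonated form dominates, above it the deprotonated form does. At pH = 9.6, the predominant species is HCO₃⁻.

HCO₃⁻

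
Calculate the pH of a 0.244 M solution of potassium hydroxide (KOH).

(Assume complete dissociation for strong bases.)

[OH⁻] = 0.244 M for strong base. pOH = -log[OH⁻] = 0.61, pH = 14 - pOH

pH = 13.39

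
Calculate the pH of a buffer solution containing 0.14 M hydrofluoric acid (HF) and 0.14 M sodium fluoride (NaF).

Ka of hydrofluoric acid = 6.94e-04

pKa = -log(6.94e-04) = 3.16. pH = pKa + log([A⁻]/[HA]) = 3.16 + log(0.14/0.14)

pH = 3.16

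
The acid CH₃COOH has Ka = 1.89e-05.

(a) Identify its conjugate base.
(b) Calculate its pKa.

(a) The conjugate base is formed by removing one H⁺ from CH₃COOH, giving CH₃COO⁻. (b) pKa = -log(Ka) = -log(1.89e-05) = 4.72.

Conjugate base: CH₃COO⁻; pK_a = 4.72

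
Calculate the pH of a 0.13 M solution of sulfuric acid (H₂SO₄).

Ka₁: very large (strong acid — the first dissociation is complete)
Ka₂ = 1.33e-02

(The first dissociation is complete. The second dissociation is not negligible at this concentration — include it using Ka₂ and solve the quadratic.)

First dissociation is complete: [H⁺]₀ = [HSO₄⁻]₀ = C = 0.13 M. Second dissociation HSO₄⁻ ⇌ H⁺ + SO₄²⁻: let x = [SO₄²⁻]. Ka₂ = (C + x)·x / (C − x) = 1.33e-02 → x² + (C + Ka₂)·x − Ka₂·C = 0 → x² + 0.14330·x − 1.729e-03 = 0. x = (−0.14330 + √(0.14330² + 4 × 1.729e-03)) / 2 = 1.1192e-02 M. [H⁺] = C + x = 0.13 + 1.1192e-02 = 1.4119e-01 M. pH = -log(1.4119e-01) = 0.85.

pH = 0.85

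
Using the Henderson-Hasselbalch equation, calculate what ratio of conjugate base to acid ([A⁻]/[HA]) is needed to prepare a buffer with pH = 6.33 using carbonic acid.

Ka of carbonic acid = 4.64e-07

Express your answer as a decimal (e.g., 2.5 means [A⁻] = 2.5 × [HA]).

pKa = -log(4.64e-07) = 6.3335. pH = pKa + log([A⁻]/[HA]), so log([A⁻]/[HA]) = pH − pKa = 6.33 − 6.3335 = -0.0035. [A⁻]/[HA] = 10^(-0.0035) = 0.992

[A⁻]/[HA] = 0.992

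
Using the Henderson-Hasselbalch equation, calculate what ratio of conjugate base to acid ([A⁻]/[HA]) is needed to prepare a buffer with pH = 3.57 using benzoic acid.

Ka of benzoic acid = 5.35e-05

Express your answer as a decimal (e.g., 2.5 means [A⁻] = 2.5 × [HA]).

pKa = -log(5.35e-05) = 4.2716. pH = pKa + log([A⁻]/[HA]), so log([A⁻]/[HA]) = pH − pKa = 3.57 − 4.2716 = -0.7016. [A⁻]/[HA] = 10^(-0.7016) = 0.199

[A⁻]/[HA] = 0.199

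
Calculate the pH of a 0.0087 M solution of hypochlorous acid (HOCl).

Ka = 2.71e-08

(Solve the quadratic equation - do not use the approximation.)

x² + Ka×x - Ka×C = 0. Using quadratic formula: [H⁺] = 1.5341e-05

pH = 4.81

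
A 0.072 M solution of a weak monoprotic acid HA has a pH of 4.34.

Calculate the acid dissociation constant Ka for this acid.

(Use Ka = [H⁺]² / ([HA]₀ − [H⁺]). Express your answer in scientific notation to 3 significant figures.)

[H⁺] = 10^(−pH) = 10^(−4.34) = 4.571e-05 M. For HA ⇌ H⁺ + A⁻, Ka = [H⁺][A⁻]/[HA] = [H⁺]² / ([HA]₀ − [H⁺]) = (4.571e-05)² / (0.072 − 4.571e-05) = 2.90e-08.

K_a = 2.90e-08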